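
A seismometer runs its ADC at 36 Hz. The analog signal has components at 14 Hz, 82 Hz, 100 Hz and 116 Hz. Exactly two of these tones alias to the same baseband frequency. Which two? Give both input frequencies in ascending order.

fs/2 = 18 Hz.
14 Hz ≤ fs/2 = 18 Hz, passes unchanged.
82 Hz mod fs = 10 Hz.
10 Hz ≤ fs/2 = 18 Hz, appears at 10 Hz.
100 Hz mod fs = 28 Hz.
28 Hz > fs/2 = 18 Hz, folds to fs − 28 Hz = 8 Hz.
116 Hz mod fs = 8 Hz.
8 Hz ≤ fs/2 = 18 Hz, appears at 8 Hz.
100 Hz and 116 Hz both map to 8 Hz.

100 Hz, 116 Hz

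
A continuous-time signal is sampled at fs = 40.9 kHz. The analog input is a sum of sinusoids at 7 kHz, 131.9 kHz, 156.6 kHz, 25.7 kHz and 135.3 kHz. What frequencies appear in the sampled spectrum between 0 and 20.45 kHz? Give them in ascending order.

7 kHz, 9.2 kHz, 12.6 kHz, 15.2 kHz

fs/2 = 20.45 kHz.
7 kHz ≤ fs/2 = 20.45 kHz, passes unchanged.
131.9 kHz mod fs = 9.2 kHz.
9.2 kHz ≤ fs/2 = 20.45 kHz, appears at 9.2 kHz.
156.6 kHz mod fs = 33.9 kHz.
33.9 kHz > fs/2 = 20.45 kHz, folds to fs − 33.9 kHz = 7 kHz.
25.7 kHz > fs/2 = 20.45 kHz, folds to fs − 25.7 kHz = 15.2 kHz.
135.3 kHz mod fs = 12.6 kHz.
12.6 kHz ≤ fs/2 = 20.45 kHz, appears at 12.6 kHz.
Distinct values: {7 kHz, 9.2 kHz, 12.6 kHz, 15.2 kHz}.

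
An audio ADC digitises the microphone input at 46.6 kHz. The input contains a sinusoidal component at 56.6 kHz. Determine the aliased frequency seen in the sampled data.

10 kHz

56.6 kHz mod fs = 10 kHz.
10 kHz ≤ fs/2 = 23.3 kHz, appears at 10 kHz.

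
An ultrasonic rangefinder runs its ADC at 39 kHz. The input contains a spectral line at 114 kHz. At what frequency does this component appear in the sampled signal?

3 kHz

114 kHz mod fs = 36 kHz.
36 kHz > fs/2 = 19.5 kHz, folds to fs − 36 kHz = 3 kHz.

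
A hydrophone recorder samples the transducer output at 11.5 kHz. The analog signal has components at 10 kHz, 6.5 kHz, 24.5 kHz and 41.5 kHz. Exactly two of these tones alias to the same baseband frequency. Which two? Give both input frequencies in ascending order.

fs/2 = 5.75 kHz.
10 kHz > fs/2 = 5.75 kHz, folds to fs − 10 kHz = 1.5 kHz.
6.5 kHz > fs/2 = 5.75 kHz, folds to fs − 6.5 kHz = 5 kHz.
24.5 kHz mod fs = 1.5 kHz.
1.5 kHz ≤ fs/2 = 5.75 kHz, appears at 1.5 kHz.
41.5 kHz mod fs = 7 kHz.
7 kHz > fs/2 = 5.75 kHz, folds to fs − 7 kHz = 4.5 kHz.
10 kHz and 24.5 kHz both map to 1.5 kHz.

10 kHz, 24.5 kHz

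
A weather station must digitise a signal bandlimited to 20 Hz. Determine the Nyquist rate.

40 Hz

Nyquist rate = 2 × 20 Hz = 40 Hz.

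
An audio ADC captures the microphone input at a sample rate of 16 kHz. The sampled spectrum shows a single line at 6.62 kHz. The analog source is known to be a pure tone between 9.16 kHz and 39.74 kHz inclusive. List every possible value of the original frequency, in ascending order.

Frequencies that alias to 6.62 kHz are k·fs ± 6.62 kHz for integer k ≥ 0.
k=0: 6.62 kHz.
k=1: 9.38 kHz, 22.62 kHz.
k=2: 25.38 kHz, 38.62 kHz.
k=3: 41.38 kHz, 54.62 kHz.
Within [9.16 kHz, 39.74 kHz]: 9.38 kHz, 22.62 kHz, 25.38 kHz, 38.62 kHz.

9.38 kHz, 22.62 kHz, 25.38 kHz, 38.62 kHz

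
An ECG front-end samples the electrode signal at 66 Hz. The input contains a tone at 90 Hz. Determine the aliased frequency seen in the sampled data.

24 Hz

90 Hz mod fs = 24 Hz.
24 Hz ≤ fs/2 = 33 Hz, appears at 24 Hz.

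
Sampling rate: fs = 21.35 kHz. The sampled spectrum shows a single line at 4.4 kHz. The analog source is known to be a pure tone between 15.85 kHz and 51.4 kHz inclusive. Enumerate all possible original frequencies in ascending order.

16.95 kHz, 25.75 kHz, 38.3 kHz, 47.1 kHz

Frequencies that alias to 4.4 kHz are k·fs ± 4.4 kHz for integer k ≥ 0.
k=0: 4.4 kHz.
k=1: 16.95 kHz, 25.75 kHz.
k=2: 38.3 kHz, 47.1 kHz.
k=3: 59.65 kHz, 68.45 kHz.
Within [15.85 kHz, 51.4 kHz]: 16.95 kHz, 25.75 kHz, 38.3 kHz, 47.1 kHz.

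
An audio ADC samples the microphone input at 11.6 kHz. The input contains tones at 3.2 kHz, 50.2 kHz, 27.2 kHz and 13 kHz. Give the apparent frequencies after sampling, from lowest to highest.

fs/2 = 5.8 kHz.
3.2 kHz ≤ fs/2 = 5.8 kHz, passes unchanged.
50.2 kHz mod fs = 3.8 kHz.
3.8 kHz ≤ fs/2 = 5.8 kHz, appears at 3.8 kHz.
27.2 kHz mod fs = 4 kHz.
4 kHz ≤ fs/2 = 5.8 kHz, appears at 4 kHz.
13 kHz mod fs = 1.4 kHz.
1.4 kHz ≤ fs/2 = 5.8 kHz, appears at 1.4 kHz.
Distinct values: {1.4 kHz, 3.2 kHz, 3.8 kHz, 4 kHz}.

1.4 kHz, 3.2 kHz, 3.8 kHz, 4 kHz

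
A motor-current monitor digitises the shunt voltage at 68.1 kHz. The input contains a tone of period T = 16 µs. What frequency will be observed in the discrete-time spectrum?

T = 16 µs → f = 1/T = 62.5 kHz.
62.5 kHz > fs/2 = 34.05 kHz, folds to fs − 62.5 kHz = 5.6 kHz.

5.6 kHz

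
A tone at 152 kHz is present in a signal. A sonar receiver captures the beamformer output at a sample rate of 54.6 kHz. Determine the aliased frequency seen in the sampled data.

152 kHz mod fs = 42.8 kHz.
42.8 kHz > fs/2 = 27.3 kHz, folds to fs − 42.8 kHz = 11.8 kHz.

11.8 kHz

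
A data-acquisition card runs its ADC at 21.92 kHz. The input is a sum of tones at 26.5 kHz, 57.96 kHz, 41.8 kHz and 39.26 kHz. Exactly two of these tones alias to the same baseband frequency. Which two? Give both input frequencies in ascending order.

fs/2 = 10.96 kHz.
26.5 kHz mod fs = 4.58 kHz.
4.58 kHz ≤ fs/2 = 10.96 kHz, appears at 4.58 kHz.
57.96 kHz mod fs = 14.12 kHz.
14.12 kHz > fs/2 = 10.96 kHz, folds to fs − 14.12 kHz = 7.8 kHz.
41.8 kHz mod fs = 19.88 kHz.
19.88 kHz > fs/2 = 10.96 kHz, folds to fs − 19.88 kHz = 2.04 kHz.
39.26 kHz mod fs = 17.34 kHz.
17.34 kHz > fs/2 = 10.96 kHz, folds to fs − 17.34 kHz = 4.58 kHz.
26.5 kHz and 39.26 kHz both map to 4.58 kHz.

26.5 kHz, 39.26 kHz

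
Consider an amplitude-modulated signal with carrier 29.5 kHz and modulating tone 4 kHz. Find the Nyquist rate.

AM sidebands sit at fc ± fm = 25.5 kHz and 33.5 kHz.
Highest-frequency component: 33.5 kHz.
Nyquist rate = 2 × 33.5 kHz = 67 kHz.

67 kHz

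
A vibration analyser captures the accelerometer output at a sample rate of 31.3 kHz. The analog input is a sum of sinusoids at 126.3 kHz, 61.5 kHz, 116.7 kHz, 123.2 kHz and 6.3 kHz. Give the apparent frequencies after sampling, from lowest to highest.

fs/2 = 15.65 kHz.
126.3 kHz mod fs = 1.1 kHz.
1.1 kHz ≤ fs/2 = 15.65 kHz, appears at 1.1 kHz.
61.5 kHz mod fs = 30.2 kHz.
30.2 kHz > fs/2 = 15.65 kHz, folds to fs − 30.2 kHz = 1.1 kHz.
116.7 kHz mod fs = 22.8 kHz.
22.8 kHz > fs/2 = 15.65 kHz, folds to fs − 22.8 kHz = 8.5 kHz.
123.2 kHz mod fs = 29.3 kHz.
29.3 kHz > fs/2 = 15.65 kHz, folds to fs − 29.3 kHz = 2 kHz.
6.3 kHz ≤ fs/2 = 15.65 kHz, passes unchanged.
Distinct values: {1.1 kHz, 2 kHz, 6.3 kHz, 8.5 kHz}.

1.1 kHz, 2 kHz, 6.3 kHz, 8.5 kHz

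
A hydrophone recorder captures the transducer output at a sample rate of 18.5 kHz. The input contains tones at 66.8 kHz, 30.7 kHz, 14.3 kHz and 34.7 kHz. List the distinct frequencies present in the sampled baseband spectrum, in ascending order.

fs/2 = 9.25 kHz.
66.8 kHz mod fs = 11.3 kHz.
11.3 kHz > fs/2 = 9.25 kHz, folds to fs − 11.3 kHz = 7.2 kHz.
30.7 kHz mod fs = 12.2 kHz.
12.2 kHz > fs/2 = 9.25 kHz, folds to fs − 12.2 kHz = 6.3 kHz.
14.3 kHz > fs/2 = 9.25 kHz, folds to fs − 14.3 kHz = 4.2 kHz.
34.7 kHz mod fs = 16.2 kHz.
16.2 kHz > fs/2 = 9.25 kHz, folds to fs − 16.2 kHz = 2.3 kHz.
Distinct values: {2.3 kHz, 4.2 kHz, 6.3 kHz, 7.2 kHz}.

2.3 kHz, 4.2 kHz, 6.3 kHz, 7.2 kHz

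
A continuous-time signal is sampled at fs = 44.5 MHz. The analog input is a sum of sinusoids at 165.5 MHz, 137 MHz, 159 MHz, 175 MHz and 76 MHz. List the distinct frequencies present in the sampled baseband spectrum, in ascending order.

fs/2 = 22.25 MHz.
165.5 MHz mod fs = 32 MHz.
32 MHz > fs/2 = 22.25 MHz, folds to fs − 32 MHz = 12.5 MHz.
137 MHz mod fs = 3.5 MHz.
3.5 MHz ≤ fs/2 = 22.25 MHz, appears at 3.5 MHz.
159 MHz mod fs = 25.5 MHz.
25.5 MHz > fs/2 = 22.25 MHz, folds to fs − 25.5 MHz = 19 MHz.
175 MHz mod fs = 41.5 MHz.
41.5 MHz > fs/2 = 22.25 MHz, folds to fs − 41.5 MHz = 3 MHz.
76 MHz mod fs = 31.5 MHz.
31.5 MHz > fs/2 = 22.25 MHz, folds to fs − 31.5 MHz = 13 MHz.
Distinct values: {3 MHz, 3.5 MHz, 12.5 MHz, 13 MHz, 19 MHz}.

3 MHz, 3.5 MHz, 12.5 MHz, 13 MHz, 19 MHz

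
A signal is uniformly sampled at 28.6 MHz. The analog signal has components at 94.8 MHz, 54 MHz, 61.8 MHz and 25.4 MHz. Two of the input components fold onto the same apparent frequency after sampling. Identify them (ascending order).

fs/2 = 14.3 MHz.
94.8 MHz mod fs = 9 MHz.
9 MHz ≤ fs/2 = 14.3 MHz, appears at 9 MHz.
54 MHz mod fs = 25.4 MHz.
25.4 MHz > fs/2 = 14.3 MHz, folds to fs − 25.4 MHz = 3.2 MHz.
61.8 MHz mod fs = 4.6 MHz.
4.6 MHz ≤ fs/2 = 14.3 MHz, appears at 4.6 MHz.
25.4 MHz > fs/2 = 14.3 MHz, folds to fs − 25.4 MHz = 3.2 MHz.
25.4 MHz and 54 MHz both map to 3.2 MHz.

25.4 MHz, 54 MHz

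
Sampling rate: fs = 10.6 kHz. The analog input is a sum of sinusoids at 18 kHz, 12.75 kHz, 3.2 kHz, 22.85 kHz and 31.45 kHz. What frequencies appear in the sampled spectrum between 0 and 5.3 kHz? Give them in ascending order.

0.35 kHz, 1.65 kHz, 2.15 kHz, 3.2 kHz

fs/2 = 5.3 kHz.
18 kHz mod fs = 7.4 kHz.
7.4 kHz > fs/2 = 5.3 kHz, folds to fs − 7.4 kHz = 3.2 kHz.
12.75 kHz mod fs = 2.15 kHz.
2.15 kHz ≤ fs/2 = 5.3 kHz, appears at 2.15 kHz.
3.2 kHz ≤ fs/2 = 5.3 kHz, passes unchanged.
22.85 kHz mod fs = 1.65 kHz.
1.65 kHz ≤ fs/2 = 5.3 kHz, appears at 1.65 kHz.
31.45 kHz mod fs = 10.25 kHz.
10.25 kHz > fs/2 = 5.3 kHz, folds to fs − 10.25 kHz = 0.35 kHz.
Distinct values: {0.35 kHz, 1.65 kHz, 2.15 kHz, 3.2 kHz}.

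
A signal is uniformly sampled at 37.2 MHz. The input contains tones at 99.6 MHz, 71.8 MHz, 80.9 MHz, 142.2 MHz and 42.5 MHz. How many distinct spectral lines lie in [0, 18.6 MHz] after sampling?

fs/2 = 18.6 MHz.
99.6 MHz mod fs = 25.2 MHz.
25.2 MHz > fs/2 = 18.6 MHz, folds to fs − 25.2 MHz = 12 MHz.
71.8 MHz mod fs = 34.6 MHz.
34.6 MHz > fs/2 = 18.6 MHz, folds to fs − 34.6 MHz = 2.6 MHz.
80.9 MHz mod fs = 6.5 MHz.
6.5 MHz ≤ fs/2 = 18.6 MHz, appears at 6.5 MHz.
142.2 MHz mod fs = 30.6 MHz.
30.6 MHz > fs/2 = 18.6 MHz, folds to fs − 30.6 MHz = 6.6 MHz.
42.5 MHz mod fs = 5.3 MHz.
5.3 MHz ≤ fs/2 = 18.6 MHz, appears at 5.3 MHz.
Distinct values: {2.6 MHz, 5.3 MHz, 6.5 MHz, 6.6 MHz, 12 MHz} → 5.

5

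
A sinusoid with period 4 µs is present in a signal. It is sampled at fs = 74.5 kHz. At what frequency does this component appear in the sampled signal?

26.5 kHz

T = 4 µs → f = 1/T = 250 kHz.
250 kHz mod fs = 26.5 kHz.
26.5 kHz ≤ fs/2 = 37.25 kHz, appears at 26.5 kHz.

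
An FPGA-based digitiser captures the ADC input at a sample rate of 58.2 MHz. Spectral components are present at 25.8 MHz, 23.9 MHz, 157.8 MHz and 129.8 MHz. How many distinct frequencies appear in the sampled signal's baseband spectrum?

fs/2 = 29.1 MHz.
25.8 MHz ≤ fs/2 = 29.1 MHz, passes unchanged.
23.9 MHz ≤ fs/2 = 29.1 MHz, passes unchanged.
157.8 MHz mod fs = 41.4 MHz.
41.4 MHz > fs/2 = 29.1 MHz, folds to fs − 41.4 MHz = 16.8 MHz.
129.8 MHz mod fs = 13.4 MHz.
13.4 MHz ≤ fs/2 = 29.1 MHz, appears at 13.4 MHz.
Distinct values: {13.4 MHz, 16.8 MHz, 23.9 MHz, 25.8 MHz} → 4.

4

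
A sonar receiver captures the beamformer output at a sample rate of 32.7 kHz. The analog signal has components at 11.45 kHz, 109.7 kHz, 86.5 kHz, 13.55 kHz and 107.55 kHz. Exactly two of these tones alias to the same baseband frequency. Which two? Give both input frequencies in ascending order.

86.5 kHz, 109.7 kHz

fs/2 = 16.35 kHz.
11.45 kHz ≤ fs/2 = 16.35 kHz, passes unchanged.
109.7 kHz mod fs = 11.6 kHz.
11.6 kHz ≤ fs/2 = 16.35 kHz, appears at 11.6 kHz.
86.5 kHz mod fs = 21.1 kHz.
21.1 kHz > fs/2 = 16.35 kHz, folds to fs − 21.1 kHz = 11.6 kHz.
13.55 kHz ≤ fs/2 = 16.35 kHz, passes unchanged.
107.55 kHz mod fs = 9.45 kHz.
9.45 kHz ≤ fs/2 = 16.35 kHz, appears at 9.45 kHz.
86.5 kHz and 109.7 kHz both map to 11.6 kHz.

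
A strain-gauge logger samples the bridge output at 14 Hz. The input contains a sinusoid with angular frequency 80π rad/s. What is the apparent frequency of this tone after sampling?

ω = 80π rad/s → f = ω/(2π) = 40 Hz.
40 Hz mod fs = 12 Hz.
12 Hz > fs/2 = 7 Hz, folds to fs − 12 Hz = 2 Hz.

2 Hz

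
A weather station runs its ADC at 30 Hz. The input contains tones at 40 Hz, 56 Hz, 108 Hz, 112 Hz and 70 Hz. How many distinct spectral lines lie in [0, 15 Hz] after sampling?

4

fs/2 = 15 Hz.
40 Hz mod fs = 10 Hz.
10 Hz ≤ fs/2 = 15 Hz, appears at 10 Hz.
56 Hz mod fs = 26 Hz.
26 Hz > fs/2 = 15 Hz, folds to fs − 26 Hz = 4 Hz.
108 Hz mod fs = 18 Hz.
18 Hz > fs/2 = 15 Hz, folds to fs − 18 Hz = 12 Hz.
112 Hz mod fs = 22 Hz.
22 Hz > fs/2 = 15 Hz, folds to fs − 22 Hz = 8 Hz.
70 Hz mod fs = 10 Hz.
10 Hz ≤ fs/2 = 15 Hz, appears at 10 Hz.
Distinct values: {4 Hz, 8 Hz, 10 Hz, 12 Hz} → 4.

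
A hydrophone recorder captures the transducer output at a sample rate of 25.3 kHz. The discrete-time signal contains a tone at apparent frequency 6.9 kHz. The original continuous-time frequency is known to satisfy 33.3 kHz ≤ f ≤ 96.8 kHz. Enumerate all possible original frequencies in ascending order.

43.7 kHz, 57.5 kHz, 69 kHz, 82.8 kHz, 94.3 kHz

Frequencies that alias to 6.9 kHz are k·fs ± 6.9 kHz for integer k ≥ 0.
k=0: 6.9 kHz.
k=1: 18.4 kHz, 32.2 kHz.
k=2: 43.7 kHz, 57.5 kHz.
k=3: 69 kHz, 82.8 kHz.
k=4: 94.3 kHz, 108.1 kHz.
k=5: 119.6 kHz, 133.4 kHz.
Within [33.3 kHz, 96.8 kHz]: 43.7 kHz, 57.5 kHz, 69 kHz, 82.8 kHz, 94.3 kHz.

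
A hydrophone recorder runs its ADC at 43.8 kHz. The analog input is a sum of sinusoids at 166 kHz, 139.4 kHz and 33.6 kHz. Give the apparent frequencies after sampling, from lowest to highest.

fs/2 = 21.9 kHz.
166 kHz mod fs = 34.6 kHz.
34.6 kHz > fs/2 = 21.9 kHz, folds to fs − 34.6 kHz = 9.2 kHz.
139.4 kHz mod fs = 8 kHz.
8 kHz ≤ fs/2 = 21.9 kHz, appears at 8 kHz.
33.6 kHz > fs/2 = 21.9 kHz, folds to fs − 33.6 kHz = 10.2 kHz.
Distinct values: {8 kHz, 9.2 kHz, 10.2 kHz}.

8 kHz, 9.2 kHz, 10.2 kHz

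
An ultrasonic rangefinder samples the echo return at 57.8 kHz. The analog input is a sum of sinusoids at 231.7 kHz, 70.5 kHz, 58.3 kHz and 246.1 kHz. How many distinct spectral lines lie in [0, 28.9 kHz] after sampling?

fs/2 = 28.9 kHz.
231.7 kHz mod fs = 0.5 kHz.
0.5 kHz ≤ fs/2 = 28.9 kHz, appears at 0.5 kHz.
70.5 kHz mod fs = 12.7 kHz.
12.7 kHz ≤ fs/2 = 28.9 kHz, appears at 12.7 kHz.
58.3 kHz mod fs = 0.5 kHz.
0.5 kHz ≤ fs/2 = 28.9 kHz, appears at 0.5 kHz.
246.1 kHz mod fs = 14.9 kHz.
14.9 kHz ≤ fs/2 = 28.9 kHz, appears at 14.9 kHz.
Distinct values: {0.5 kHz, 12.7 kHz, 14.9 kHz} → 3.

3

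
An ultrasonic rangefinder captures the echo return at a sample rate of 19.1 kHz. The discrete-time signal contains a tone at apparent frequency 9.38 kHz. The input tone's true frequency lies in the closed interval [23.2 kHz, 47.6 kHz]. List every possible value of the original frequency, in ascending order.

28.48 kHz, 28.82 kHz, 47.58 kHz

Frequencies that alias to 9.38 kHz are k·fs ± 9.38 kHz for integer k ≥ 0.
k=0: 9.38 kHz.
k=1: 9.72 kHz, 28.48 kHz.
k=2: 28.82 kHz, 47.58 kHz.
k=3: 47.92 kHz, 66.68 kHz.
Within [23.2 kHz, 47.6 kHz]: 28.48 kHz, 28.82 kHz, 47.58 kHz.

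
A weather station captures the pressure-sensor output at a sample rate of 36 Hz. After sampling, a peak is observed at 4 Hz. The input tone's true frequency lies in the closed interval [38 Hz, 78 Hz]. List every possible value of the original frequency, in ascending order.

Frequencies that alias to 4 Hz are k·fs ± 4 Hz for integer k ≥ 0.
k=0: 4 Hz.
k=1: 32 Hz, 40 Hz.
k=2: 68 Hz, 76 Hz.
k=3: 104 Hz, 112 Hz.
Within [38 Hz, 78 Hz]: 40 Hz, 68 Hz, 76 Hz.

40 Hz, 68 Hz, 76 Hz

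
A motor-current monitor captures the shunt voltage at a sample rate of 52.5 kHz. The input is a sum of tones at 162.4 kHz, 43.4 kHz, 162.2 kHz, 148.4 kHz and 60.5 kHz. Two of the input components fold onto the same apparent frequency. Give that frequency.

9.1 kHz

fs/2 = 26.25 kHz.
162.4 kHz mod fs = 4.9 kHz.
4.9 kHz ≤ fs/2 = 26.25 kHz, appears at 4.9 kHz.
43.4 kHz > fs/2 = 26.25 kHz, folds to fs − 43.4 kHz = 9.1 kHz.
162.2 kHz mod fs = 4.7 kHz.
4.7 kHz ≤ fs/2 = 26.25 kHz, appears at 4.7 kHz.
148.4 kHz mod fs = 43.4 kHz.
43.4 kHz > fs/2 = 26.25 kHz, folds to fs − 43.4 kHz = 9.1 kHz.
60.5 kHz mod fs = 8 kHz.
8 kHz ≤ fs/2 = 26.25 kHz, appears at 8 kHz.
43.4 kHz and 148.4 kHz both map to 9.1 kHz.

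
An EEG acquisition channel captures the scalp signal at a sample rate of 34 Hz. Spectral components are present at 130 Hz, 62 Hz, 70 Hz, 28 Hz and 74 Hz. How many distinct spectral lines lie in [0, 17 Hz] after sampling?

2

fs/2 = 17 Hz.
130 Hz mod fs = 28 Hz.
28 Hz > fs/2 = 17 Hz, folds to fs − 28 Hz = 6 Hz.
62 Hz mod fs = 28 Hz.
28 Hz > fs/2 = 17 Hz, folds to fs − 28 Hz = 6 Hz.
70 Hz mod fs = 2 Hz.
2 Hz ≤ fs/2 = 17 Hz, appears at 2 Hz.
28 Hz > fs/2 = 17 Hz, folds to fs − 28 Hz = 6 Hz.
74 Hz mod fs = 6 Hz.
6 Hz ≤ fs/2 = 17 Hz, appears at 6 Hz.
Distinct values: {2 Hz, 6 Hz} → 2.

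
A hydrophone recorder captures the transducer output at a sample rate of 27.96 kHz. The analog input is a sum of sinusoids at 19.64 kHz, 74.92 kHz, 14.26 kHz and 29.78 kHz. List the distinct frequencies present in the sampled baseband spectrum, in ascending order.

1.82 kHz, 8.32 kHz, 8.96 kHz, 13.7 kHz

fs/2 = 13.98 kHz.
19.64 kHz > fs/2 = 13.98 kHz, folds to fs − 19.64 kHz = 8.32 kHz.
74.92 kHz mod fs = 19 kHz.
19 kHz > fs/2 = 13.98 kHz, folds to fs − 19 kHz = 8.96 kHz.
14.26 kHz > fs/2 = 13.98 kHz, folds to fs − 14.26 kHz = 13.7 kHz.
29.78 kHz mod fs = 1.82 kHz.
1.82 kHz ≤ fs/2 = 13.98 kHz, appears at 1.82 kHz.
Distinct values: {1.82 kHz, 8.32 kHz, 8.96 kHz, 13.7 kHz}.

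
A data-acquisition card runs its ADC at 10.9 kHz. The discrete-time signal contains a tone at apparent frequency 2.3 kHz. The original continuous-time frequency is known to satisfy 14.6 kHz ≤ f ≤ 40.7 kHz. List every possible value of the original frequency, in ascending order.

Frequencies that alias to 2.3 kHz are k·fs ± 2.3 kHz for integer k ≥ 0.
k=0: 2.3 kHz.
k=1: 8.6 kHz, 13.2 kHz.
k=2: 19.5 kHz, 24.1 kHz.
k=3: 30.4 kHz, 35 kHz.
k=4: 41.3 kHz, 45.9 kHz.
Within [14.6 kHz, 40.7 kHz]: 19.5 kHz, 24.1 kHz, 30.4 kHz, 35 kHz.

19.5 kHz, 24.1 kHz, 30.4 kHz, 35 kHz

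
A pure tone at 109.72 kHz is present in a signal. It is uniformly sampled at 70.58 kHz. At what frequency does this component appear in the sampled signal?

109.72 kHz mod fs = 39.14 kHz.
39.14 kHz > fs/2 = 35.29 kHz, folds to fs − 39.14 kHz = 31.44 kHz.

31.44 kHz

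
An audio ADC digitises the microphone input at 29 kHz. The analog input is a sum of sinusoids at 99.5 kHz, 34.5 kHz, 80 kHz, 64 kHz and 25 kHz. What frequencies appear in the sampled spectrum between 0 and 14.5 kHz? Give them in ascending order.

fs/2 = 14.5 kHz.
99.5 kHz mod fs = 12.5 kHz.
12.5 kHz ≤ fs/2 = 14.5 kHz, appears at 12.5 kHz.
34.5 kHz mod fs = 5.5 kHz.
5.5 kHz ≤ fs/2 = 14.5 kHz, appears at 5.5 kHz.
80 kHz mod fs = 22 kHz.
22 kHz > fs/2 = 14.5 kHz, folds to fs − 22 kHz = 7 kHz.
64 kHz mod fs = 6 kHz.
6 kHz ≤ fs/2 = 14.5 kHz, appears at 6 kHz.
25 kHz > fs/2 = 14.5 kHz, folds to fs − 25 kHz = 4 kHz.
Distinct values: {4 kHz, 5.5 kHz, 6 kHz, 7 kHz, 12.5 kHz}.

4 kHz, 5.5 kHz, 6 kHz, 7 kHz, 12.5 kHz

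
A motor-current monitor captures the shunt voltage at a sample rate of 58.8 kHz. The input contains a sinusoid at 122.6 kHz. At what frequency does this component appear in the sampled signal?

5 kHz

122.6 kHz mod fs = 5 kHz.
5 kHz ≤ fs/2 = 29.4 kHz, appears at 5 kHz.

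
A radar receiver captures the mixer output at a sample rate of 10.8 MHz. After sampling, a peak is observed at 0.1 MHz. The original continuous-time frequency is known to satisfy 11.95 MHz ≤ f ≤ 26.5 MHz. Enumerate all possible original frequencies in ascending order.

21.5 MHz, 21.7 MHz

Frequencies that alias to 0.1 MHz are k·fs ± 0.1 MHz for integer k ≥ 0.
k=0: 0.1 MHz.
k=1: 10.7 MHz, 10.9 MHz.
k=2: 21.5 MHz, 21.7 MHz.
k=3: 32.3 MHz, 32.5 MHz.
Within [11.95 MHz, 26.5 MHz]: 21.5 MHz, 21.7 MHz.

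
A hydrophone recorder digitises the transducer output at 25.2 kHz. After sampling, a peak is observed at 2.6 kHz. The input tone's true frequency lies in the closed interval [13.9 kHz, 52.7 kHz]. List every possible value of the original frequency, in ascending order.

Frequencies that alias to 2.6 kHz are k·fs ± 2.6 kHz for integer k ≥ 0.
k=0: 2.6 kHz.
k=1: 22.6 kHz, 27.8 kHz.
k=2: 47.8 kHz, 53 kHz.
k=3: 73 kHz, 78.2 kHz.
Within [13.9 kHz, 52.7 kHz]: 22.6 kHz, 27.8 kHz, 47.8 kHz.

22.6 kHz, 27.8 kHz, 47.8 kHz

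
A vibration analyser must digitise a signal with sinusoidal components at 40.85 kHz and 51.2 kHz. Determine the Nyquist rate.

102.4 kHz

Highest-frequency component: 51.2 kHz.
Nyquist rate = 2 × 51.2 kHz = 102.4 kHz.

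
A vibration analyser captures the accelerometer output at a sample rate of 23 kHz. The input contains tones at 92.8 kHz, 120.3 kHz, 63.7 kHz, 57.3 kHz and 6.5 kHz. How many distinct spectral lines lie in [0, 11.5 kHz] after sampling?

4

fs/2 = 11.5 kHz.
92.8 kHz mod fs = 0.8 kHz.
0.8 kHz ≤ fs/2 = 11.5 kHz, appears at 0.8 kHz.
120.3 kHz mod fs = 5.3 kHz.
5.3 kHz ≤ fs/2 = 11.5 kHz, appears at 5.3 kHz.
63.7 kHz mod fs = 17.7 kHz.
17.7 kHz > fs/2 = 11.5 kHz, folds to fs − 17.7 kHz = 5.3 kHz.
57.3 kHz mod fs = 11.3 kHz.
11.3 kHz ≤ fs/2 = 11.5 kHz, appears at 11.3 kHz.
6.5 kHz ≤ fs/2 = 11.5 kHz, passes unchanged.
Distinct values: {0.8 kHz, 5.3 kHz, 6.5 kHz, 11.3 kHz} → 4.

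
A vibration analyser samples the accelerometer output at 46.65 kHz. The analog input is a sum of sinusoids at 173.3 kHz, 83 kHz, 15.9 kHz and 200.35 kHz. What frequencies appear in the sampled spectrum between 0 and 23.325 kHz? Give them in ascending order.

10.3 kHz, 13.3 kHz, 13.75 kHz, 15.9 kHz

fs/2 = 23.325 kHz.
173.3 kHz mod fs = 33.35 kHz.
33.35 kHz > fs/2 = 23.325 kHz, folds to fs − 33.35 kHz = 13.3 kHz.
83 kHz mod fs = 36.35 kHz.
36.35 kHz > fs/2 = 23.325 kHz, folds to fs − 36.35 kHz = 10.3 kHz.
15.9 kHz ≤ fs/2 = 23.325 kHz, passes unchanged.
200.35 kHz mod fs = 13.75 kHz.
13.75 kHz ≤ fs/2 = 23.325 kHz, appears at 13.75 kHz.
Distinct values: {10.3 kHz, 13.3 kHz, 13.75 kHz, 15.9 kHz}.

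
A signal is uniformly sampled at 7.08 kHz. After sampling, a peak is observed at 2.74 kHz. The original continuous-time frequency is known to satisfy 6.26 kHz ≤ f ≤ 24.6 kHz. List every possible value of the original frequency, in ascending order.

9.82 kHz, 11.42 kHz, 16.9 kHz, 18.5 kHz, 23.98 kHz

Frequencies that alias to 2.74 kHz are k·fs ± 2.74 kHz for integer k ≥ 0.
k=0: 2.74 kHz.
k=1: 4.34 kHz, 9.82 kHz.
k=2: 11.42 kHz, 16.9 kHz.
k=3: 18.5 kHz, 23.98 kHz.
k=4: 25.58 kHz, 31.06 kHz.
Within [6.26 kHz, 24.6 kHz]: 9.82 kHz, 11.42 kHz, 16.9 kHz, 18.5 kHz, 23.98 kHz.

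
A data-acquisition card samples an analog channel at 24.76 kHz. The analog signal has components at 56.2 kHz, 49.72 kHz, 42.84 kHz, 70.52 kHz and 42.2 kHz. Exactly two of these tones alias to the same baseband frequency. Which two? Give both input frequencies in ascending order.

42.84 kHz, 56.2 kHz

fs/2 = 12.38 kHz.
56.2 kHz mod fs = 6.68 kHz.
6.68 kHz ≤ fs/2 = 12.38 kHz, appears at 6.68 kHz.
49.72 kHz mod fs = 0.2 kHz.
0.2 kHz ≤ fs/2 = 12.38 kHz, appears at 0.2 kHz.
42.84 kHz mod fs = 18.08 kHz.
18.08 kHz > fs/2 = 12.38 kHz, folds to fs − 18.08 kHz = 6.68 kHz.
70.52 kHz mod fs = 21 kHz.
21 kHz > fs/2 = 12.38 kHz, folds to fs − 21 kHz = 3.76 kHz.
42.2 kHz mod fs = 17.44 kHz.
17.44 kHz > fs/2 = 12.38 kHz, folds to fs − 17.44 kHz = 7.32 kHz.
42.84 kHz and 56.2 kHz both map to 6.68 kHz.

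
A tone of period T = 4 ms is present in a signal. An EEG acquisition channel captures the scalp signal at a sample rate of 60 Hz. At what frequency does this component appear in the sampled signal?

10 Hz

T = 4 ms → f = 1/T = 250 Hz.
250 Hz mod fs = 10 Hz.
10 Hz ≤ fs/2 = 30 Hz, appears at 10 Hz.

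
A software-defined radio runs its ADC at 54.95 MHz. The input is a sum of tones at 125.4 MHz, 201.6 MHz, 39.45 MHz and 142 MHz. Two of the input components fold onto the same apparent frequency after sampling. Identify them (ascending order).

fs/2 = 27.475 MHz.
125.4 MHz mod fs = 15.5 MHz.
15.5 MHz ≤ fs/2 = 27.475 MHz, appears at 15.5 MHz.
201.6 MHz mod fs = 36.75 MHz.
36.75 MHz > fs/2 = 27.475 MHz, folds to fs − 36.75 MHz = 18.2 MHz.
39.45 MHz > fs/2 = 27.475 MHz, folds to fs − 39.45 MHz = 15.5 MHz.
142 MHz mod fs = 32.1 MHz.
32.1 MHz > fs/2 = 27.475 MHz, folds to fs − 32.1 MHz = 22.85 MHz.
39.45 MHz and 125.4 MHz both map to 15.5 MHz.

39.45 MHz, 125.4 MHz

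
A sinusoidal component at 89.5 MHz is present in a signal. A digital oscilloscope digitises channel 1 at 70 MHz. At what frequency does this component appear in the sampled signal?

89.5 MHz mod fs = 19.5 MHz.
19.5 MHz ≤ fs/2 = 35 MHz, appears at 19.5 MHz.

19.5 MHz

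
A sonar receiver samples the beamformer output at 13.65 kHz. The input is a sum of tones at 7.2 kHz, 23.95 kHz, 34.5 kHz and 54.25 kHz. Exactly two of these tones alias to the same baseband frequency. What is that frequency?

6.45 kHz

fs/2 = 6.825 kHz.
7.2 kHz > fs/2 = 6.825 kHz, folds to fs − 7.2 kHz = 6.45 kHz.
23.95 kHz mod fs = 10.3 kHz.
10.3 kHz > fs/2 = 6.825 kHz, folds to fs − 10.3 kHz = 3.35 kHz.
34.5 kHz mod fs = 7.2 kHz.
7.2 kHz > fs/2 = 6.825 kHz, folds to fs − 7.2 kHz = 6.45 kHz.
54.25 kHz mod fs = 13.3 kHz.
13.3 kHz > fs/2 = 6.825 kHz, folds to fs − 13.3 kHz = 0.35 kHz.
7.2 kHz and 34.5 kHz both map to 6.45 kHz.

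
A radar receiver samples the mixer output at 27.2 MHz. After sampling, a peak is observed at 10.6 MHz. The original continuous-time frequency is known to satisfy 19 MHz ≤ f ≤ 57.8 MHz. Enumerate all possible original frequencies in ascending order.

37.8 MHz, 43.8 MHz

Frequencies that alias to 10.6 MHz are k·fs ± 10.6 MHz for integer k ≥ 0.
k=0: 10.6 MHz.
k=1: 16.6 MHz, 37.8 MHz.
k=2: 43.8 MHz, 65 MHz.
k=3: 71 MHz, 92.2 MHz.
Within [19 MHz, 57.8 MHz]: 37.8 MHz, 43.8 MHz.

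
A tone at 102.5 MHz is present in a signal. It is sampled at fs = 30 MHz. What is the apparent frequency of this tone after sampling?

102.5 MHz mod fs = 12.5 MHz.
12.5 MHz ≤ fs/2 = 15 MHz, appears at 12.5 MHz.

12.5 MHz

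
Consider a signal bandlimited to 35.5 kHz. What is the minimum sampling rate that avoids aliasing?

Nyquist rate = 2 × 35.5 kHz = 71 kHz.

71 kHz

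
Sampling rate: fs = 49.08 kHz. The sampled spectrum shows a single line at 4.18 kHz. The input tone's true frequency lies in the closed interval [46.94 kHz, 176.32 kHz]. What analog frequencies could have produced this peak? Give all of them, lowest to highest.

Frequencies that alias to 4.18 kHz are k·fs ± 4.18 kHz for integer k ≥ 0.
k=0: 4.18 kHz.
k=1: 44.9 kHz, 53.26 kHz.
k=2: 93.98 kHz, 102.34 kHz.
k=3: 143.06 kHz, 151.42 kHz.
k=4: 192.14 kHz, 200.5 kHz.
Within [46.94 kHz, 176.32 kHz]: 53.26 kHz, 93.98 kHz, 102.34 kHz, 143.06 kHz, 151.42 kHz.

53.26 kHz, 93.98 kHz, 102.34 kHz, 143.06 kHz, 151.42 kHz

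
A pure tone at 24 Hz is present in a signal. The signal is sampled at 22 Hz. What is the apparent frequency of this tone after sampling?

24 Hz mod fs = 2 Hz.
2 Hz ≤ fs/2 = 11 Hz, appears at 2 Hz.

2 Hz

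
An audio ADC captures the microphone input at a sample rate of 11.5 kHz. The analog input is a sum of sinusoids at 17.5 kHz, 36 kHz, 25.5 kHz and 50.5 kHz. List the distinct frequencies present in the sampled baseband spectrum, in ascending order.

1.5 kHz, 2.5 kHz, 4.5 kHz, 5.5 kHz

fs/2 = 5.75 kHz.
17.5 kHz mod fs = 6 kHz.
6 kHz > fs/2 = 5.75 kHz, folds to fs − 6 kHz = 5.5 kHz.
36 kHz mod fs = 1.5 kHz.
1.5 kHz ≤ fs/2 = 5.75 kHz, appears at 1.5 kHz.
25.5 kHz mod fs = 2.5 kHz.
2.5 kHz ≤ fs/2 = 5.75 kHz, appears at 2.5 kHz.
50.5 kHz mod fs = 4.5 kHz.
4.5 kHz ≤ fs/2 = 5.75 kHz, appears at 4.5 kHz.
Distinct values: {1.5 kHz, 2.5 kHz, 4.5 kHz, 5.5 kHz}.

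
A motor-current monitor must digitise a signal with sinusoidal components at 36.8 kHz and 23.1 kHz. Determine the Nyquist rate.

Highest-frequency component: 36.8 kHz.
Nyquist rate = 2 × 36.8 kHz = 73.6 kHz.

73.6 kHz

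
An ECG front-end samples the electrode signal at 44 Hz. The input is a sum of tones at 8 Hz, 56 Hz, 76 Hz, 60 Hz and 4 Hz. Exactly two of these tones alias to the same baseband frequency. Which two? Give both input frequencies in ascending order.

56 Hz, 76 Hz

fs/2 = 22 Hz.
8 Hz ≤ fs/2 = 22 Hz, passes unchanged.
56 Hz mod fs = 12 Hz.
12 Hz ≤ fs/2 = 22 Hz, appears at 12 Hz.
76 Hz mod fs = 32 Hz.
32 Hz > fs/2 = 22 Hz, folds to fs − 32 Hz = 12 Hz.
60 Hz mod fs = 16 Hz.
16 Hz ≤ fs/2 = 22 Hz, appears at 16 Hz.
4 Hz ≤ fs/2 = 22 Hz, passes unchanged.
56 Hz and 76 Hz both map to 12 Hz.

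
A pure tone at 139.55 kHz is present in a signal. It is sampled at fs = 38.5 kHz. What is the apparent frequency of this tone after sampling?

139.55 kHz mod fs = 24.05 kHz.
24.05 kHz > fs/2 = 19.25 kHz, folds to fs − 24.05 kHz = 14.45 kHz.

14.45 kHz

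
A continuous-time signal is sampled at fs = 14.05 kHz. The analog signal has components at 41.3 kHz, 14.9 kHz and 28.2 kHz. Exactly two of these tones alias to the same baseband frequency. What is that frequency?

0.85 kHz

fs/2 = 7.025 kHz.
41.3 kHz mod fs = 13.2 kHz.
13.2 kHz > fs/2 = 7.025 kHz, folds to fs − 13.2 kHz = 0.85 kHz.
14.9 kHz mod fs = 0.85 kHz.
0.85 kHz ≤ fs/2 = 7.025 kHz, appears at 0.85 kHz.
28.2 kHz mod fs = 0.1 kHz.
0.1 kHz ≤ fs/2 = 7.025 kHz, appears at 0.1 kHz.
14.9 kHz and 41.3 kHz both map to 0.85 kHz.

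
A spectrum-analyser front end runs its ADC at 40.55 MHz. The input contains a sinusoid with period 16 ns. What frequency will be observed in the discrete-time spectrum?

T = 16 ns → f = 1/T = 62.5 MHz.
62.5 MHz mod fs = 21.95 MHz.
21.95 MHz > fs/2 = 20.275 MHz, folds to fs − 21.95 MHz = 18.6 MHz.

18.6 MHz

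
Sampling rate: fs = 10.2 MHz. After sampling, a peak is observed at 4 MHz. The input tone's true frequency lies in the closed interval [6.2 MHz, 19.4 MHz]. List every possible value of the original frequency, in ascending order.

Frequencies that alias to 4 MHz are k·fs ± 4 MHz for integer k ≥ 0.
k=0: 4 MHz.
k=1: 6.2 MHz, 14.2 MHz.
k=2: 16.4 MHz, 24.4 MHz.
k=3: 26.6 MHz, 34.6 MHz.
Within [6.2 MHz, 19.4 MHz]: 6.2 MHz, 14.2 MHz, 16.4 MHz.

6.2 MHz, 14.2 MHz, 16.4 MHz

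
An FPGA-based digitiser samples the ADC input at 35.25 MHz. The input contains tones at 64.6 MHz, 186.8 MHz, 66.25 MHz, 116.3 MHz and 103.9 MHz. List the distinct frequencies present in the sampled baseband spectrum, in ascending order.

fs/2 = 17.625 MHz.
64.6 MHz mod fs = 29.35 MHz.
29.35 MHz > fs/2 = 17.625 MHz, folds to fs − 29.35 MHz = 5.9 MHz.
186.8 MHz mod fs = 10.55 MHz.
10.55 MHz ≤ fs/2 = 17.625 MHz, appears at 10.55 MHz.
66.25 MHz mod fs = 31 MHz.
31 MHz > fs/2 = 17.625 MHz, folds to fs − 31 MHz = 4.25 MHz.
116.3 MHz mod fs = 10.55 MHz.
10.55 MHz ≤ fs/2 = 17.625 MHz, appears at 10.55 MHz.
103.9 MHz mod fs = 33.4 MHz.
33.4 MHz > fs/2 = 17.625 MHz, folds to fs − 33.4 MHz = 1.85 MHz.
Distinct values: {1.85 MHz, 4.25 MHz, 5.9 MHz, 10.55 MHz}.

1.85 MHz, 4.25 MHz, 5.9 MHz, 10.55 MHz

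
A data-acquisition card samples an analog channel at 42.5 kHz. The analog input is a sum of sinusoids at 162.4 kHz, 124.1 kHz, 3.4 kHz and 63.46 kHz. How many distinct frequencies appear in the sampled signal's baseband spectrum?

fs/2 = 21.25 kHz.
162.4 kHz mod fs = 34.9 kHz.
34.9 kHz > fs/2 = 21.25 kHz, folds to fs − 34.9 kHz = 7.6 kHz.
124.1 kHz mod fs = 39.1 kHz.
39.1 kHz > fs/2 = 21.25 kHz, folds to fs − 39.1 kHz = 3.4 kHz.
3.4 kHz ≤ fs/2 = 21.25 kHz, passes unchanged.
63.46 kHz mod fs = 20.96 kHz.
20.96 kHz ≤ fs/2 = 21.25 kHz, appears at 20.96 kHz.
Distinct values: {3.4 kHz, 7.6 kHz, 20.96 kHz} → 3.

3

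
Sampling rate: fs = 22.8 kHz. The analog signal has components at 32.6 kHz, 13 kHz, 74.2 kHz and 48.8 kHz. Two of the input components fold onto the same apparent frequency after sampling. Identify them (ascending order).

13 kHz, 32.6 kHz

fs/2 = 11.4 kHz.
32.6 kHz mod fs = 9.8 kHz.
9.8 kHz ≤ fs/2 = 11.4 kHz, appears at 9.8 kHz.
13 kHz > fs/2 = 11.4 kHz, folds to fs − 13 kHz = 9.8 kHz.
74.2 kHz mod fs = 5.8 kHz.
5.8 kHz ≤ fs/2 = 11.4 kHz, appears at 5.8 kHz.
48.8 kHz mod fs = 3.2 kHz.
3.2 kHz ≤ fs/2 = 11.4 kHz, appears at 3.2 kHz.
13 kHz and 32.6 kHz both map to 9.8 kHz.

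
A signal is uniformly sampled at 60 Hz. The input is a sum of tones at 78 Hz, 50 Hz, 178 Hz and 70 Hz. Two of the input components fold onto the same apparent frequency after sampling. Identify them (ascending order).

fs/2 = 30 Hz.
78 Hz mod fs = 18 Hz.
18 Hz ≤ fs/2 = 30 Hz, appears at 18 Hz.
50 Hz > fs/2 = 30 Hz, folds to fs − 50 Hz = 10 Hz.
178 Hz mod fs = 58 Hz.
58 Hz > fs/2 = 30 Hz, folds to fs − 58 Hz = 2 Hz.
70 Hz mod fs = 10 Hz.
10 Hz ≤ fs/2 = 30 Hz, appears at 10 Hz.
50 Hz and 70 Hz both map to 10 Hz.

50 Hz, 70 Hz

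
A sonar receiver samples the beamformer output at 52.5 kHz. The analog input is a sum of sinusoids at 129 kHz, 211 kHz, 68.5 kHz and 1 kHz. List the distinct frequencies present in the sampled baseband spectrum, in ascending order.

fs/2 = 26.25 kHz.
129 kHz mod fs = 24 kHz.
24 kHz ≤ fs/2 = 26.25 kHz, appears at 24 kHz.
211 kHz mod fs = 1 kHz.
1 kHz ≤ fs/2 = 26.25 kHz, appears at 1 kHz.
68.5 kHz mod fs = 16 kHz.
16 kHz ≤ fs/2 = 26.25 kHz, appears at 16 kHz.
1 kHz ≤ fs/2 = 26.25 kHz, passes unchanged.
Distinct values: {1 kHz, 16 kHz, 24 kHz}.

1 kHz, 16 kHz, 24 kHz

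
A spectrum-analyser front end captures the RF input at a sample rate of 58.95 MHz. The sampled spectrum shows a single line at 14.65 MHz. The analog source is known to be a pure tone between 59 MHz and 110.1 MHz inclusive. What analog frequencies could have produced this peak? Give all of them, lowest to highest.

73.6 MHz, 103.25 MHz

Frequencies that alias to 14.65 MHz are k·fs ± 14.65 MHz for integer k ≥ 0.
k=0: 14.65 MHz.
k=1: 44.3 MHz, 73.6 MHz.
k=2: 103.25 MHz, 132.55 MHz.
k=3: 162.2 MHz, 191.5 MHz.
Within [59 MHz, 110.1 MHz]: 73.6 MHz, 103.25 MHz.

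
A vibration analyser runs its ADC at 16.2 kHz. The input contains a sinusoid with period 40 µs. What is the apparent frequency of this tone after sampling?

T = 40 µs → f = 1/T = 25 kHz.
25 kHz mod fs = 8.8 kHz.
8.8 kHz > fs/2 = 8.1 kHz, folds to fs − 8.8 kHz = 7.4 kHz.

7.4 kHz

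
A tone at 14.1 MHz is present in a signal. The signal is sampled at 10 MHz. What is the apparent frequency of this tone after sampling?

14.1 MHz mod fs = 4.1 MHz.
4.1 MHz ≤ fs/2 = 5 MHz, appears at 4.1 MHz.

4.1 MHz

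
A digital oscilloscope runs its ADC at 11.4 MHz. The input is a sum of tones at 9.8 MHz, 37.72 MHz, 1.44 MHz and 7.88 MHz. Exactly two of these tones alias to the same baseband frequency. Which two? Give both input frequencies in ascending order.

fs/2 = 5.7 MHz.
9.8 MHz > fs/2 = 5.7 MHz, folds to fs − 9.8 MHz = 1.6 MHz.
37.72 MHz mod fs = 3.52 MHz.
3.52 MHz ≤ fs/2 = 5.7 MHz, appears at 3.52 MHz.
1.44 MHz ≤ fs/2 = 5.7 MHz, passes unchanged.
7.88 MHz > fs/2 = 5.7 MHz, folds to fs − 7.88 MHz = 3.52 MHz.
7.88 MHz and 37.72 MHz both map to 3.52 MHz.

7.88 MHz, 37.72 MHz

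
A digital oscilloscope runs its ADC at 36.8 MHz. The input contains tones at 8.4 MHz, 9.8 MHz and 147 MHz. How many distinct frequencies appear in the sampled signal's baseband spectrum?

3

fs/2 = 18.4 MHz.
8.4 MHz ≤ fs/2 = 18.4 MHz, passes unchanged.
9.8 MHz ≤ fs/2 = 18.4 MHz, passes unchanged.
147 MHz mod fs = 36.6 MHz.
36.6 MHz > fs/2 = 18.4 MHz, folds to fs − 36.6 MHz = 0.2 MHz.
Distinct values: {0.2 MHz, 8.4 MHz, 9.8 MHz} → 3.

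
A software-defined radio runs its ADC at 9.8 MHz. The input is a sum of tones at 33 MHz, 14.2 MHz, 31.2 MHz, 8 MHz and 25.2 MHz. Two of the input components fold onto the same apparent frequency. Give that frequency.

fs/2 = 4.9 MHz.
33 MHz mod fs = 3.6 MHz.
3.6 MHz ≤ fs/2 = 4.9 MHz, appears at 3.6 MHz.
14.2 MHz mod fs = 4.4 MHz.
4.4 MHz ≤ fs/2 = 4.9 MHz, appears at 4.4 MHz.
31.2 MHz mod fs = 1.8 MHz.
1.8 MHz ≤ fs/2 = 4.9 MHz, appears at 1.8 MHz.
8 MHz > fs/2 = 4.9 MHz, folds to fs − 8 MHz = 1.8 MHz.
25.2 MHz mod fs = 5.6 MHz.
5.6 MHz > fs/2 = 4.9 MHz, folds to fs − 5.6 MHz = 4.2 MHz.
8 MHz and 31.2 MHz both map to 1.8 MHz.

1.8 MHz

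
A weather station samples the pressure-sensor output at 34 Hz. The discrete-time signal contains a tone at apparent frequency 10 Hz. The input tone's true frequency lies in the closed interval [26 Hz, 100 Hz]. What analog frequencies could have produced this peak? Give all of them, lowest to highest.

Frequencies that alias to 10 Hz are k·fs ± 10 Hz for integer k ≥ 0.
k=0: 10 Hz.
k=1: 24 Hz, 44 Hz.
k=2: 58 Hz, 78 Hz.
k=3: 92 Hz, 112 Hz.
k=4: 126 Hz, 146 Hz.
Within [26 Hz, 100 Hz]: 44 Hz, 58 Hz, 78 Hz, 92 Hz.

44 Hz, 58 Hz, 78 Hz, 92 Hz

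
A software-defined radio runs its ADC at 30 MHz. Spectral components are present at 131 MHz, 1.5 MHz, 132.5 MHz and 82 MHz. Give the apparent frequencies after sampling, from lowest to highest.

1.5 MHz, 8 MHz, 11 MHz, 12.5 MHz

fs/2 = 15 MHz.
131 MHz mod fs = 11 MHz.
11 MHz ≤ fs/2 = 15 MHz, appears at 11 MHz.
1.5 MHz ≤ fs/2 = 15 MHz, passes unchanged.
132.5 MHz mod fs = 12.5 MHz.
12.5 MHz ≤ fs/2 = 15 MHz, appears at 12.5 MHz.
82 MHz mod fs = 22 MHz.
22 MHz > fs/2 = 15 MHz, folds to fs − 22 MHz = 8 MHz.
Distinct values: {1.5 MHz, 8 MHz, 11 MHz, 12.5 MHz}.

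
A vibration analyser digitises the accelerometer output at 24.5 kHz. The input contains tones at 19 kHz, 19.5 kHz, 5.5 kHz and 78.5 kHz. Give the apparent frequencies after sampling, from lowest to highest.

fs/2 = 12.25 kHz.
19 kHz > fs/2 = 12.25 kHz, folds to fs − 19 kHz = 5.5 kHz.
19.5 kHz > fs/2 = 12.25 kHz, folds to fs − 19.5 kHz = 5 kHz.
5.5 kHz ≤ fs/2 = 12.25 kHz, passes unchanged.
78.5 kHz mod fs = 5 kHz.
5 kHz ≤ fs/2 = 12.25 kHz, appears at 5 kHz.
Distinct values: {5 kHz, 5.5 kHz}.

5 kHz, 5.5 kHz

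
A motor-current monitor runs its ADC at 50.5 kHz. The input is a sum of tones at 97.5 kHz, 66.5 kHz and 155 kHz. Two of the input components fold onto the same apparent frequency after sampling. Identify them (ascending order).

fs/2 = 25.25 kHz.
97.5 kHz mod fs = 47 kHz.
47 kHz > fs/2 = 25.25 kHz, folds to fs − 47 kHz = 3.5 kHz.
66.5 kHz mod fs = 16 kHz.
16 kHz ≤ fs/2 = 25.25 kHz, appears at 16 kHz.
155 kHz mod fs = 3.5 kHz.
3.5 kHz ≤ fs/2 = 25.25 kHz, appears at 3.5 kHz.
97.5 kHz and 155 kHz both map to 3.5 kHz.

97.5 kHz, 155 kHz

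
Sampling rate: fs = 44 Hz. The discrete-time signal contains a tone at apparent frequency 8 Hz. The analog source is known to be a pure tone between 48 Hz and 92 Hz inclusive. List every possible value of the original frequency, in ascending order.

52 Hz, 80 Hz

Frequencies that alias to 8 Hz are k·fs ± 8 Hz for integer k ≥ 0.
k=0: 8 Hz.
k=1: 36 Hz, 52 Hz.
k=2: 80 Hz, 96 Hz.
k=3: 124 Hz, 140 Hz.
Within [48 Hz, 92 Hz]: 52 Hz, 80 Hz.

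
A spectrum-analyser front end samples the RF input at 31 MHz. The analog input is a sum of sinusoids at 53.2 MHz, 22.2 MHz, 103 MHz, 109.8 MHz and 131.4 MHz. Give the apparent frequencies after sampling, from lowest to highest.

fs/2 = 15.5 MHz.
53.2 MHz mod fs = 22.2 MHz.
22.2 MHz > fs/2 = 15.5 MHz, folds to fs − 22.2 MHz = 8.8 MHz.
22.2 MHz > fs/2 = 15.5 MHz, folds to fs − 22.2 MHz = 8.8 MHz.
103 MHz mod fs = 10 MHz.
10 MHz ≤ fs/2 = 15.5 MHz, appears at 10 MHz.
109.8 MHz mod fs = 16.8 MHz.
16.8 MHz > fs/2 = 15.5 MHz, folds to fs − 16.8 MHz = 14.2 MHz.
131.4 MHz mod fs = 7.4 MHz.
7.4 MHz ≤ fs/2 = 15.5 MHz, appears at 7.4 MHz.
Distinct values: {7.4 MHz, 8.8 MHz, 10 MHz, 14.2 MHz}.

7.4 MHz, 8.8 MHz, 10 MHz, 14.2 MHz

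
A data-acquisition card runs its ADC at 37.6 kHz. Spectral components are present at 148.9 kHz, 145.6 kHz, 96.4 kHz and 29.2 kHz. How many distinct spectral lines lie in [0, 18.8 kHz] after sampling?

4

fs/2 = 18.8 kHz.
148.9 kHz mod fs = 36.1 kHz.
36.1 kHz > fs/2 = 18.8 kHz, folds to fs − 36.1 kHz = 1.5 kHz.
145.6 kHz mod fs = 32.8 kHz.
32.8 kHz > fs/2 = 18.8 kHz, folds to fs − 32.8 kHz = 4.8 kHz.
96.4 kHz mod fs = 21.2 kHz.
21.2 kHz > fs/2 = 18.8 kHz, folds to fs − 21.2 kHz = 16.4 kHz.
29.2 kHz > fs/2 = 18.8 kHz, folds to fs − 29.2 kHz = 8.4 kHz.
Distinct values: {1.5 kHz, 4.8 kHz, 8.4 kHz, 16.4 kHz} → 4.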